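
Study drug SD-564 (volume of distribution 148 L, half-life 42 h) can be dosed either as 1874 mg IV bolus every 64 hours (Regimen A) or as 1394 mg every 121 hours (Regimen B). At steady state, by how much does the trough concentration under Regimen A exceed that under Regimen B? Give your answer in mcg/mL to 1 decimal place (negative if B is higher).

5.3 mcg/mL

Regimen A: f = (1/2)^(64/42) ≈ 0.3478; Cmin,ss = (1874/148)·f/(1−f) ≈ 6.752 mcg/mL.
Regimen B: f = (1/2)^(121/42) ≈ 0.1358; Cmin,ss = (1394/148)·f/(1−f) ≈ 1.480 mcg/mL.
Difference ≈ 6.752 − 1.480 ≈ 5.272 mcg/mL.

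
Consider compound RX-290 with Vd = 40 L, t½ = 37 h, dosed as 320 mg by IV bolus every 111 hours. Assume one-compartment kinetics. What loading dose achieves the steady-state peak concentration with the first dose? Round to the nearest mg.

f = (1/2)^(111/37) ≈ 0.125000; accumulation ratio R = 1/(1−f) ≈ 1.14286.
Loading dose to hit Cmax,ss on first dose: D_load = D_maint·R ≈ 320 × 1.14286 ≈ 365.72 mg.

366 mg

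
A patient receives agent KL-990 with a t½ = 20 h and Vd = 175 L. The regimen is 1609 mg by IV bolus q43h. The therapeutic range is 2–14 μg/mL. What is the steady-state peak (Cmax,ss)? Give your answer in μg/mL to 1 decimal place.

k = ln2/t½ = ln2/20 ≈ 0.034657 h⁻¹; fraction remaining f = e^(−kτ) = e^(−0.034657×43) ≈ 0.2253.
Accumulation ratio R = 1/(1 − f) ≈ 1/0.7747 ≈ 1.2908.
Each bolus raises the concentration by D/Vd = 1609/175 ≈ 9.194 μg/mL.
Steady-state peak Cmax,ss = C₀·R ≈ 9.194 × 1.2908 ≈ 11.868 μg/mL.
Peak 11.9 μg/mL vs MTC 14 μg/mL: below toxic threshold.

11.9 μg/mL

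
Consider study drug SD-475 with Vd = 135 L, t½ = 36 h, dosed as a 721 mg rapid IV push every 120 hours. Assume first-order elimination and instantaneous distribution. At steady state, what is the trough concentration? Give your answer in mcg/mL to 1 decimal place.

0.6 mcg/mL

τ/t½ = 120/36 ≈ 3.3333, so fraction remaining f = (1/2)^(120/36) ≈ 0.0992.
Single-dose peak C₀ = D/Vd = 721/135 ≈ 5.341 mcg/mL.
Steady-state trough Cmin,ss = C₀·f/(1−f) ≈ 5.341 × 0.0992/0.9008 ≈ 0.588 mcg/mL.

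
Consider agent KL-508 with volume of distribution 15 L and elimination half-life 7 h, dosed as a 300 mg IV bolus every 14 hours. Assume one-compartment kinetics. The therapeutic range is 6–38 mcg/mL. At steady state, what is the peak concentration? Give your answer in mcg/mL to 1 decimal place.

τ = 14 h = 2 half-lives, so f = (1/2)^2 = 0.25.
At steady state, R = 1/(1 − 0.25) = 4/3.
Single-dose peak C₀ = D/Vd = 300/15 = 20 mcg/mL.
Steady-state peak Cmax,ss = C₀·R = 20 × 4/3 ≈ 26.667 mcg/mL.
Peak 26.7 mcg/mL vs MTC 38 mcg/mL: below toxic threshold.

26.7 mcg/mL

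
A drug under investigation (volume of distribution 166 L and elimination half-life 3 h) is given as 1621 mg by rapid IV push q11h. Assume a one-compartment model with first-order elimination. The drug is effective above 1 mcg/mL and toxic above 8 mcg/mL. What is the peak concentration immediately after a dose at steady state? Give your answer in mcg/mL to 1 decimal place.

10.6 mcg/mL

τ/t½ = 11/3 ≈ 3.6667, so fraction remaining f = (1/2)^(11/3) ≈ 0.0787.
At steady state, accumulation factor R = 1/(1 − e^(−kτ)) ≈ 1.0854.
Single-dose peak C₀ = D/Vd = 1621/166 ≈ 9.765 mcg/mL.
Steady-state peak Cmax,ss = C₀·R ≈ 9.765 × 1.0854 ≈ 10.599 mcg/mL.
Peak 10.6 mcg/mL vs MTC 8 mcg/mL: exceeds toxic threshold.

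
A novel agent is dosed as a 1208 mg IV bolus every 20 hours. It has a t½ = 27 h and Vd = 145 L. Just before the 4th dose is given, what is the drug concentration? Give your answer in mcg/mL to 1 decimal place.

9.8 mcg/mL

f = (1/2)^(τ/t½) = (1/2)^(20/27) ≈ 0.5984.
C₀ = D/Vd = 1208/145 ≈ 8.331 mcg/mL.
Before the 4th dose, 3 doses have been given. Superposition: Cmin = C₀·(f + f² + … + f^3).
≈ 8.331 × (0.5984 + 0.3581 + 0.2143) ≈ 8.331 × 1.1708 ≈ 9.754 mcg/mL.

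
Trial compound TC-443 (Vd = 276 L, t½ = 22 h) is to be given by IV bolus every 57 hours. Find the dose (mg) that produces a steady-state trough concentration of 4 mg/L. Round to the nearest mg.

τ/t½ = 57/22 ≈ 2.5909, so f = (1/2)^(57/22) ≈ 0.165981.
Cmin,ss = (D/Vd)·f/(1−f), so D = Cmin,ss·Vd·(1−f)/f.
D = 4 × 276 × (1−f)/f ≈ 4 × 276 × 5.02479 ≈ 5547.37 mg.

5547 mg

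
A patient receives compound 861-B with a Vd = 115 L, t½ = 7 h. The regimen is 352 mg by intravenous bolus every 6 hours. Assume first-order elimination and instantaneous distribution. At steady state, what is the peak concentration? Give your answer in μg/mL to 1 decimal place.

k = ln2/t½ = ln2/7 ≈ 0.099021 h⁻¹; fraction remaining f = e^(−kτ) = e^(−0.099021×6) ≈ 0.5520.
At steady state, accumulation factor R = 1/(1 − e^(−kτ)) ≈ 2.2321.
Each bolus raises the concentration by D/Vd = 352/115 ≈ 3.061 μg/mL.
Cmax,ss = C₀/(1 − f) ≈ 3.061/0.4480 ≈ 6.833 μg/mL.

6.8 μg/mL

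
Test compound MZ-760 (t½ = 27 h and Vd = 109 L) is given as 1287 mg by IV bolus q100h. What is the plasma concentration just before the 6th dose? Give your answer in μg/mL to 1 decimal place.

1.0 μg/mL

f = (1/2)^(τ/t½) = (1/2)^(100/27) ≈ 0.0767.
C₀ = D/Vd = 1287/109 ≈ 11.807 μg/mL.
Before the 6th dose, 5 doses have been given. Superposition: Cmin = C₀·(f + f² + … + f^5).
≈ 11.807 × (0.0767 + 0.0059 + 0.0005 + 0.0000 + 0.0000) ≈ 11.807 × 0.0831 ≈ 0.981 μg/mL.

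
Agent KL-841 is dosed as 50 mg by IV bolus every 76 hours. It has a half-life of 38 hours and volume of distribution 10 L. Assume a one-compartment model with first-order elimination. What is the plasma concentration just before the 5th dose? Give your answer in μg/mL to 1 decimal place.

1.7 μg/mL

f = (1/2)^(τ/t½) = (1/2)^(76/38) ≈ 0.2500.
C₀ = D/Vd = 50/10 ≈ 5.000 μg/mL.
Before the 5th dose, 4 doses have been given. Superposition: Cmin = C₀·(f + f² + … + f^4).
≈ 5.000 × (0.2500 + 0.0625 + 0.0156 + 0.0039) ≈ 5.000 × 0.3320 ≈ 1.660 μg/mL.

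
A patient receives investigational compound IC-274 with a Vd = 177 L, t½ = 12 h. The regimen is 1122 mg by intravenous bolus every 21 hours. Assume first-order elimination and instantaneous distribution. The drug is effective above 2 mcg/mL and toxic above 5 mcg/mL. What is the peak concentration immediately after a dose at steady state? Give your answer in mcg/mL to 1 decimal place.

9.0 mcg/mL

Over one 21-h interval, 21/12 ≈ 1.75 half-lives elapse, leaving f ≈ 0.2973 of each dose.
At steady state, accumulation factor R = 1/(1 − e^(−kτ)) ≈ 1.4231.
Single-dose peak C₀ = D/Vd = 1122/177 ≈ 6.339 mcg/mL.
Steady-state peak Cmax,ss = C₀·R ≈ 6.339 × 1.4231 ≈ 9.021 mcg/mL.
Peak 9.0 mcg/mL vs MTC 5 mcg/mL: exceeds toxic threshold.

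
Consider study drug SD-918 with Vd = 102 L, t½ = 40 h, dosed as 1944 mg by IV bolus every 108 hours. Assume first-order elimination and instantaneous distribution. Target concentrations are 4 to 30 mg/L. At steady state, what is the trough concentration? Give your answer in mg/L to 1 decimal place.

k = ln2/t½ = ln2/40 ≈ 0.017329 h⁻¹; fraction remaining f = e^(−kτ) = e^(−0.017329×108) ≈ 0.1539.
Accumulation ratio R = 1/(1 − f) ≈ 1/0.8461 ≈ 1.1819.
Each bolus raises the concentration by D/Vd = 1944/102 ≈ 19.059 mg/L.
Steady-state peak Cmax,ss = C₀·R ≈ 19.059 × 1.1819 ≈ 22.526 mg/L.
Steady-state trough Cmin,ss = Cmax,ss·f ≈ 22.526 × 0.1539 ≈ 3.467 mg/L.
Trough 3.5 mg/L vs MEC 4 mg/L: subtherapeutic.

3.5 mg/L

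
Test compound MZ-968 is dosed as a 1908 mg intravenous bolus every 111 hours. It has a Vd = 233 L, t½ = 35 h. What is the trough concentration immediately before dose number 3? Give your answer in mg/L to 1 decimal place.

f = (1/2)^(τ/t½) = (1/2)^(111/35) ≈ 0.1110.
C₀ = D/Vd = 1908/233 ≈ 8.189 mg/L.
Before the 3rd dose, 2 doses have been given. Superposition: Cmin = C₀·(f + f²).
≈ 8.189 × (0.1110 + 0.0123) ≈ 8.189 × 0.1233 ≈ 1.010 mg/L.

1.0 mg/L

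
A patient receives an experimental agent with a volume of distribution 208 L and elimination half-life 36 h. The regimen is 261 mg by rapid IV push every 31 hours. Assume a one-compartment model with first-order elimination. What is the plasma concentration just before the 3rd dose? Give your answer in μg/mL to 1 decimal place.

f = (1/2)^(τ/t½) = (1/2)^(31/36) ≈ 0.5505.
C₀ = D/Vd = 261/208 ≈ 1.255 μg/mL.
Before the 3rd dose, 2 doses have been given. Superposition: Cmin = C₀·(f + f²).
≈ 1.255 × (0.5505 + 0.3031) ≈ 1.255 × 0.8536 ≈ 1.071 μg/mL.

1.1 μg/mL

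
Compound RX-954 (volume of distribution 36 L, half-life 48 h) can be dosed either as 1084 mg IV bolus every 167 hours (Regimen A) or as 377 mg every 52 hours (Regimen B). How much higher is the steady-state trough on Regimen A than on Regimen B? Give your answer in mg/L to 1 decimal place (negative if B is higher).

-6.4 mg/L

Regimen A: f = (1/2)^(167/48) ≈ 0.0897; Cmin,ss = (1084/36)·f/(1−f) ≈ 2.967 mg/L.
Regimen B: f = (1/2)^(52/48) ≈ 0.4719; Cmin,ss = (377/36)·f/(1−f) ≈ 9.358 mg/L.
Difference ≈ 2.967 − 9.358 ≈ -6.391 mg/L.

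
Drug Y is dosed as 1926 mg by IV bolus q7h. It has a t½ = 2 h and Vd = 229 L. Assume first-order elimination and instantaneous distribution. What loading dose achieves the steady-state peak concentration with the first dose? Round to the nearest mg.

f = (1/2)^(7/2) ≈ 0.088388; accumulation ratio R = 1/(1−f) ≈ 1.09696.
Loading dose to hit Cmax,ss on first dose: D_load = D_maint·R ≈ 1926 × 1.09696 ≈ 2112.74 mg.

2113 mg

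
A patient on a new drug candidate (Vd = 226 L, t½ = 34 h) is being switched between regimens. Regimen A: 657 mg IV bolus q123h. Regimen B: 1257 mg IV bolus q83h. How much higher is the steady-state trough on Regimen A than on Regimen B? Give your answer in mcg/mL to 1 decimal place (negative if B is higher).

Regimen A: f = (1/2)^(123/34) ≈ 0.0815; Cmin,ss = (657/226)·f/(1−f) ≈ 0.258 mcg/mL.
Regimen B: f = (1/2)^(83/34) ≈ 0.1841; Cmin,ss = (1257/226)·f/(1−f) ≈ 1.255 mcg/mL.
Difference ≈ 0.258 − 1.255 ≈ -0.997 mcg/mL.

-1.0 mcg/mL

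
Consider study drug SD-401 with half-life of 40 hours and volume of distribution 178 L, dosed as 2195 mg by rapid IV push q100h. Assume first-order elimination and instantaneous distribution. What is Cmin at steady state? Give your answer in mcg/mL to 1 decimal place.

2.6 mcg/mL

Over one 100-h interval, 100/40 ≈ 2.5 half-lives elapse, leaving f ≈ 0.1768 of each dose.
At steady state, accumulation factor R = 1/(1 − e^(−kτ)) ≈ 1.2148.
Each bolus raises the concentration by D/Vd = 2195/178 ≈ 12.331 mcg/mL.
Steady-state peak Cmax,ss = C₀·R ≈ 12.331 × 1.2148 ≈ 14.980 mcg/mL.
Steady-state trough Cmin,ss = Cmax,ss·f ≈ 14.980 × 0.1768 ≈ 2.648 mcg/mL.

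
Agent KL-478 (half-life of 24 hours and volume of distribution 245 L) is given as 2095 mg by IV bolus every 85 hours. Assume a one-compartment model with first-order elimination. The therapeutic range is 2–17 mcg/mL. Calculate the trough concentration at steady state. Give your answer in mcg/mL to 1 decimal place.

0.8 mcg/mL

k = ln2/t½ = ln2/24 ≈ 0.028881 h⁻¹; fraction remaining f = e^(−kτ) = e^(−0.028881×85) ≈ 0.0859.
Accumulation ratio R = 1/(1 − f) ≈ 1/0.9141 ≈ 1.0940.
Each bolus raises the concentration by D/Vd = 2095/245 ≈ 8.551 mcg/mL.
Steady-state peak Cmax,ss = C₀·R ≈ 8.551 × 1.0940 ≈ 9.355 mcg/mL.
One interval later, Cmin,ss = Cmax,ss·e^(−kτ) ≈ 9.355 × 0.0859 ≈ 0.804 mcg/mL.
Trough 0.8 mcg/mL vs MEC 2 mcg/mL: subtherapeutic.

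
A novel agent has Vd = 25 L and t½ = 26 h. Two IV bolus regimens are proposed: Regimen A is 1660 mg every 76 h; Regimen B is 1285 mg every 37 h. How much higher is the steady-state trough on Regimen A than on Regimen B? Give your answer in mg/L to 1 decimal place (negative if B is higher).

-20.5 mg/L

Regimen A: f = (1/2)^(76/26) ≈ 0.1318; Cmin,ss = (1660/25)·f/(1−f) ≈ 10.080 mg/L.
Regimen B: f = (1/2)^(37/26) ≈ 0.3729; Cmin,ss = (1285/25)·f/(1−f) ≈ 30.565 mg/L.
Difference ≈ 10.080 − 30.565 ≈ -20.485 mg/L.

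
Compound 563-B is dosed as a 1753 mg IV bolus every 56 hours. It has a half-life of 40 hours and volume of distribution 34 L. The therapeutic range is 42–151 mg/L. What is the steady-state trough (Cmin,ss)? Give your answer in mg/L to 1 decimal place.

Over one 56-h interval, 56/40 ≈ 1.4 half-lives elapse, leaving f ≈ 0.3789 of each dose.
Accumulation ratio R = 1/(1 − f) ≈ 1/0.6211 ≈ 1.6100.
Single-dose peak C₀ = D/Vd = 1753/34 ≈ 51.559 mg/L.
Steady-state peak Cmax,ss = C₀·R ≈ 51.559 × 1.6100 ≈ 83.010 mg/L.
One interval later, Cmin,ss = Cmax,ss·e^(−kτ) ≈ 83.010 × 0.3789 ≈ 31.452 mg/L.
Trough 31.5 mg/L vs MEC 42 mg/L: subtherapeutic.

31.5 mg/L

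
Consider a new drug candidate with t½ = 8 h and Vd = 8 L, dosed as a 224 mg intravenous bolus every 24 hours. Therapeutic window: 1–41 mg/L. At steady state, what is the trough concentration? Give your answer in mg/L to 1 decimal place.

4.0 mg/L

τ = 24 h = 3 half-lives, so f = (1/2)^3 = 0.125.
Accumulation ratio R = 1/(1 − f) = 1/0.875 = 8/7.
Single-dose peak C₀ = D/Vd = 224/8 = 28 mg/L.
Steady-state peak Cmax,ss = C₀·R = 28 × 8/7 ≈ 32.000 mg/L.
Steady-state trough Cmin,ss = Cmax,ss·f ≈ 32.000 × 0.125 ≈ 4.000 mg/L.
Trough 4.0 mg/L vs MEC 1 mg/L: adequate.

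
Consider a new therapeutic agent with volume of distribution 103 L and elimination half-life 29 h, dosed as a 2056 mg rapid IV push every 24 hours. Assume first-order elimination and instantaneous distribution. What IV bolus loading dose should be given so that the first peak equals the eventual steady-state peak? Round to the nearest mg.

f = (1/2)^(24/29) ≈ 0.563471; accumulation ratio R = 1/(1−f) ≈ 2.29080.
Loading dose to hit Cmax,ss on first dose: D_load = D_maint·R ≈ 2056 × 2.29080 ≈ 4709.88 mg.

4710 mg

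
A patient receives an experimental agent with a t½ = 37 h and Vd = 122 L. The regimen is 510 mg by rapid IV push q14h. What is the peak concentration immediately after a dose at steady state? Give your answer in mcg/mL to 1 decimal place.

18.1 mcg/mL

k = ln2/t½ = ln2/37 ≈ 0.018734 h⁻¹; fraction remaining f = e^(−kτ) = e^(−0.018734×14) ≈ 0.7693.
Accumulation ratio R = 1/(1 − f) ≈ 1/0.2307 ≈ 4.3346.
Each bolus raises the concentration by D/Vd = 510/122 ≈ 4.180 mcg/mL.
Steady-state peak Cmax,ss = C₀·R ≈ 4.180 × 4.3346 ≈ 18.119 mcg/mL.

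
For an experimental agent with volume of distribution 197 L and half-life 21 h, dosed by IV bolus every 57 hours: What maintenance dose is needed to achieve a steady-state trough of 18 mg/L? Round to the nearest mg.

19725 mg

τ/t½ = 57/21 ≈ 2.7143, so f = (1/2)^(57/21) ≈ 0.152377.
Cmin,ss = (D/Vd)·f/(1−f), so D = Cmin,ss·Vd·(1−f)/f.
D = 18 × 197 × (1−f)/f ≈ 18 × 197 × 5.56267 ≈ 19725.23 mg.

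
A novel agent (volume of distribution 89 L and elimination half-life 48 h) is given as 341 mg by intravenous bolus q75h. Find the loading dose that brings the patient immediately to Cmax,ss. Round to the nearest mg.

f = (1/2)^(75/48) ≈ 0.338564; accumulation ratio R = 1/(1−f) ≈ 1.51186.
Loading dose to hit Cmax,ss on first dose: D_load = D_maint·R ≈ 341 × 1.51186 ≈ 515.54 mg.

516 mg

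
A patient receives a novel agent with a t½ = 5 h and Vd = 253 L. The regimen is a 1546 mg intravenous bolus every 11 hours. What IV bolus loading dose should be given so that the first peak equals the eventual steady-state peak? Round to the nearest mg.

1976 mg

f = (1/2)^(11/5) ≈ 0.217638; accumulation ratio R = 1/(1−f) ≈ 1.27818.
Loading dose to hit Cmax,ss on first dose: D_load = D_maint·R ≈ 1546 × 1.27818 ≈ 1976.07 mg.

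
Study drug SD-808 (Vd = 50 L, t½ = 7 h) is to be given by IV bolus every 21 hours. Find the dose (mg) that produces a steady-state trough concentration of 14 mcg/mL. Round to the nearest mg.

4900 mg

τ/t½ = 21/7 ≈ 3, so f = (1/2)^(21/7) ≈ 0.125000.
Cmin,ss = (D/Vd)·f/(1−f), so D = Cmin,ss·Vd·(1−f)/f.
D = 14 × 50 × (1−f)/f ≈ 14 × 50 × 7.00000 ≈ 4900.00 mg.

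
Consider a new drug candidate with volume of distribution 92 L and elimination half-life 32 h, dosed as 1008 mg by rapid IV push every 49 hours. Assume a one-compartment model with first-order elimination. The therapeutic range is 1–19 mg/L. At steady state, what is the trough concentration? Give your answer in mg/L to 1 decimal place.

5.8 mg/L

τ/t½ = 49/32 ≈ 1.5312, so fraction remaining f = (1/2)^(49/32) ≈ 0.3460.
At steady state, accumulation factor R = 1/(1 − e^(−kτ)) ≈ 1.5291.
Single-dose peak C₀ = D/Vd = 1008/92 ≈ 10.957 mg/L.
Steady-state peak Cmax,ss = C₀·R ≈ 10.957 × 1.5291 ≈ 16.754 mg/L.
One interval later, Cmin,ss = Cmax,ss·e^(−kτ) ≈ 16.754 × 0.3460 ≈ 5.797 mg/L.
Trough 5.8 mg/L vs MEC 1 mg/L: adequate.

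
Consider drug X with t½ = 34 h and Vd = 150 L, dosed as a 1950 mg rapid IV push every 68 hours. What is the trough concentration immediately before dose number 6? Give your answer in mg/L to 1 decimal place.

f = (1/2)^(τ/t½) = (1/2)^(68/34) ≈ 0.2500.
C₀ = D/Vd = 1950/150 ≈ 13.000 mg/L.
Before the 6th dose, 5 doses have been given. Superposition: Cmin = C₀·(f + f² + … + f^5).
≈ 13.000 × (0.2500 + 0.0625 + 0.0156 + 0.0039 + 0.0010) ≈ 13.000 × 0.3330 ≈ 4.329 mg/L.

4.3 mg/L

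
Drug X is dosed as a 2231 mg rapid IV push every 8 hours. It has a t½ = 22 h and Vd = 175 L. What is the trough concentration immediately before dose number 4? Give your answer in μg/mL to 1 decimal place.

f = (1/2)^(τ/t½) = (1/2)^(8/22) ≈ 0.7772.
C₀ = D/Vd = 2231/175 ≈ 12.749 μg/mL.
Before the 4th dose, 3 doses have been given. Superposition: Cmin = C₀·(f + f² + … + f^3).
≈ 12.749 × (0.7772 + 0.6040 + 0.4695) ≈ 12.749 × 1.8507 ≈ 23.595 μg/mL.

23.6 μg/mL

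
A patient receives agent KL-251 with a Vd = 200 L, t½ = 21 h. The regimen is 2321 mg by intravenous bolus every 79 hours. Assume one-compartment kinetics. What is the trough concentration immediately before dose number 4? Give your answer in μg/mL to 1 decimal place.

0.9 μg/mL

f = (1/2)^(τ/t½) = (1/2)^(79/21) ≈ 0.0737.
C₀ = D/Vd = 2321/200 ≈ 11.605 μg/mL.
Before the 4th dose, 3 doses have been given. Superposition: Cmin = C₀·(f + f² + … + f^3).
≈ 11.605 × (0.0737 + 0.0054 + 0.0004) ≈ 11.605 × 0.0795 ≈ 0.923 μg/mL.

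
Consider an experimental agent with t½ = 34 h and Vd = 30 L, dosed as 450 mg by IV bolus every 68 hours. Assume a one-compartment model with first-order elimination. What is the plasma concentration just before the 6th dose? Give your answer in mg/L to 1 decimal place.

f = (1/2)^(τ/t½) = (1/2)^(68/34) ≈ 0.2500.
C₀ = D/Vd = 450/30 ≈ 15.000 mg/L.
Before the 6th dose, 5 doses have been given. Superposition: Cmin = C₀·(f + f² + … + f^5).
≈ 15.000 × (0.2500 + 0.0625 + 0.0156 + 0.0039 + 0.0010) ≈ 15.000 × 0.3330 ≈ 4.995 mg/L.

5.0 mg/L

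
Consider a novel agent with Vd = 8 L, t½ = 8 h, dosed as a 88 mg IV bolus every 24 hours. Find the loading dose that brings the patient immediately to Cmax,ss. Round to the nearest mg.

f = (1/2)^(24/8) ≈ 0.125000; accumulation ratio R = 1/(1−f) ≈ 1.14286.
Loading dose to hit Cmax,ss on first dose: D_load = D_maint·R ≈ 88 × 1.14286 ≈ 100.57 mg.

101 mg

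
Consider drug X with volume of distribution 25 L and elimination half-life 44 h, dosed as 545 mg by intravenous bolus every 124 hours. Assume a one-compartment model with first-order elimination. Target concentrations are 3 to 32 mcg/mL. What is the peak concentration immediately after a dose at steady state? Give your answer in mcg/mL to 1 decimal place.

25.4 mcg/mL

k = ln2/t½ = ln2/44 ≈ 0.015753 h⁻¹; fraction remaining f = e^(−kτ) = e^(−0.015753×124) ≈ 0.1418.
Accumulation ratio R = 1/(1 − f) ≈ 1/0.8582 ≈ 1.1652.
Single-dose peak C₀ = D/Vd = 545/25 ≈ 21.800 mcg/mL.
Steady-state peak Cmax,ss = C₀·R ≈ 21.800 × 1.1652 ≈ 25.401 mcg/mL.
Peak 25.4 mcg/mL vs MTC 32 mcg/mL: below toxic threshold.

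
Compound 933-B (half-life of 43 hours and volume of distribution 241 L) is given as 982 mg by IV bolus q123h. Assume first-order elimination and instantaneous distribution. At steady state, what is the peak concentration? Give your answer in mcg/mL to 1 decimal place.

4.7 mcg/mL

τ/t½ = 123/43 ≈ 2.8605, so fraction remaining f = (1/2)^(123/43) ≈ 0.1377.
Accumulation ratio R = 1/(1 − f) ≈ 1/0.8623 ≈ 1.1597.
Single-dose peak C₀ = D/Vd = 982/241 ≈ 4.075 mcg/mL.
Steady-state peak Cmax,ss = C₀·R ≈ 4.075 × 1.1597 ≈ 4.726 mcg/mL.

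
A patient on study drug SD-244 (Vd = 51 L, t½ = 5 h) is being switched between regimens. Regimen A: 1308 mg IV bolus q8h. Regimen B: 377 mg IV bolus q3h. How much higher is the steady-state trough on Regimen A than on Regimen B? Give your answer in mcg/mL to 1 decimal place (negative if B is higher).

-1.7 mcg/mL

Regimen A: f = (1/2)^(8/5) ≈ 0.3299; Cmin,ss = (1308/51)·f/(1−f) ≈ 12.626 mcg/mL.
Regimen B: f = (1/2)^(3/5) ≈ 0.6598; Cmin,ss = (377/51)·f/(1−f) ≈ 14.337 mcg/mL.
Difference ≈ 12.626 − 14.337 ≈ -1.711 mcg/mL.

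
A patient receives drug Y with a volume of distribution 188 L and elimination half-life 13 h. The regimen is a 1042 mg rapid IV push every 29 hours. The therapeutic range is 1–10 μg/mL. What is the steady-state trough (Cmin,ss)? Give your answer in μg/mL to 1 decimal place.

1.5 μg/mL

Over one 29-h interval, 29/13 ≈ 2.2308 half-lives elapse, leaving f ≈ 0.2130 of each dose.
Accumulation ratio R = 1/(1 − f) ≈ 1/0.7870 ≈ 1.2706.
Each bolus raises the concentration by D/Vd = 1042/188 ≈ 5.543 μg/mL.
Steady-state peak Cmax,ss = C₀·R ≈ 5.543 × 1.2706 ≈ 7.043 μg/mL.
Steady-state trough Cmin,ss = Cmax,ss·f ≈ 7.043 × 0.2130 ≈ 1.500 μg/mL.
Trough 1.5 μg/mL vs MEC 1 μg/mL: adequate.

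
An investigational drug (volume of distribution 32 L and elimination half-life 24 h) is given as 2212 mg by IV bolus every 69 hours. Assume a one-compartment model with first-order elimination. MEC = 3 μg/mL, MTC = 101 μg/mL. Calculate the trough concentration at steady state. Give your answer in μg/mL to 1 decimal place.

τ/t½ = 69/24 ≈ 2.875, so fraction remaining f = (1/2)^(69/24) ≈ 0.1363.
Accumulation ratio R = 1/(1 − f) ≈ 1/0.8637 ≈ 1.1578.
Single-dose peak C₀ = D/Vd = 2212/32 ≈ 69.125 μg/mL.
Cmax,ss = C₀/(1 − f) ≈ 69.125/0.8637 ≈ 80.034 μg/mL.
One interval later, Cmin,ss = Cmax,ss·e^(−kτ) ≈ 80.034 × 0.1363 ≈ 10.909 μg/mL.
Trough 10.9 μg/mL vs MEC 3 μg/mL: adequate.

10.9 μg/mL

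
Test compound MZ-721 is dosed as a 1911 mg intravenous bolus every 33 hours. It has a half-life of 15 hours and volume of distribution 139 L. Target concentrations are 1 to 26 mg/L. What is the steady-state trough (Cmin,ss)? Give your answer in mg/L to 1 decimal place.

τ/t½ = 33/15 ≈ 2.2, so fraction remaining f = (1/2)^(33/15) ≈ 0.2176.
At steady state, accumulation factor R = 1/(1 − e^(−kτ)) ≈ 1.2781.
Single-dose peak C₀ = D/Vd = 1911/139 ≈ 13.748 mg/L.
Cmax,ss = C₀/(1 − f) ≈ 13.748/0.7824 ≈ 17.572 mg/L.
One interval later, Cmin,ss = Cmax,ss·e^(−kτ) ≈ 17.572 × 0.2176 ≈ 3.824 mg/L.
Trough 3.8 mg/L vs MEC 1 mg/L: adequate.

3.8 mg/L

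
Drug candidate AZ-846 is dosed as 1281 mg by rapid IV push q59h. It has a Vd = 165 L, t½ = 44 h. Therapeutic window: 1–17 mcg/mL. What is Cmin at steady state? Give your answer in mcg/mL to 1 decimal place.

5.1 mcg/mL

Over one 59-h interval, 59/44 ≈ 1.3409 half-lives elapse, leaving f ≈ 0.3948 of each dose.
Single-dose peak C₀ = D/Vd = 1281/165 ≈ 7.764 mcg/mL.
Steady-state trough Cmin,ss = C₀·f/(1−f) ≈ 7.764 × 0.3948/0.6052 ≈ 5.065 mcg/mL.
Trough 5.1 mcg/mL vs MEC 1 mcg/mL: adequate.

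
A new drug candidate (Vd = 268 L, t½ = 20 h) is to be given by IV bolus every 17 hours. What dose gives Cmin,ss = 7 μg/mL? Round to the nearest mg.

1505 mg

τ/t½ = 17/20 ≈ 0.85, so f = (1/2)^(17/20) ≈ 0.554785.
Cmin,ss = (D/Vd)·f/(1−f), so D = Cmin,ss·Vd·(1−f)/f.
D = 7 × 268 × (1−f)/f ≈ 7 × 268 × 0.80250 ≈ 1505.49 mg.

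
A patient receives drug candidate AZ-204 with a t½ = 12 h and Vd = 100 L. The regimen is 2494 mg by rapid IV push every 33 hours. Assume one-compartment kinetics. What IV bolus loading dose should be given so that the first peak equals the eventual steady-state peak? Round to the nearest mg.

f = (1/2)^(33/12) ≈ 0.148651; accumulation ratio R = 1/(1−f) ≈ 1.17461.
Loading dose to hit Cmax,ss on first dose: D_load = D_maint·R ≈ 2494 × 1.17461 ≈ 2929.48 mg.

2929 mg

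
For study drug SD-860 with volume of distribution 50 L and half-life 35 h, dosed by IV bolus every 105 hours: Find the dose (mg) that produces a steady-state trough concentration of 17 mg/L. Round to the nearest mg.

5950 mg

τ/t½ = 105/35 ≈ 3, so f = (1/2)^(105/35) ≈ 0.125000.
Cmin,ss = (D/Vd)·f/(1−f), so D = Cmin,ss·Vd·(1−f)/f.
D = 17 × 50 × (1−f)/f ≈ 17 × 50 × 7.00000 ≈ 5950.00 mg.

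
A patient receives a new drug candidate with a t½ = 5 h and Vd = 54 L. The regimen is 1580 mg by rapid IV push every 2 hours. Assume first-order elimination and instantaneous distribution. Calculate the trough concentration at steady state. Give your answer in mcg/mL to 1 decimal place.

τ/t½ = 2/5 ≈ 0.4, so fraction remaining f = (1/2)^(2/5) ≈ 0.7579.
At steady state, accumulation factor R = 1/(1 − e^(−kτ)) ≈ 4.1305.
Each bolus raises the concentration by D/Vd = 1580/54 ≈ 29.259 mcg/mL.
Cmax,ss = C₀/(1 − f) ≈ 29.259/0.2421 ≈ 120.855 mcg/mL.
One interval later, Cmin,ss = Cmax,ss·e^(−kτ) ≈ 120.855 × 0.7579 ≈ 91.596 mcg/mL.

91.6 mcg/mL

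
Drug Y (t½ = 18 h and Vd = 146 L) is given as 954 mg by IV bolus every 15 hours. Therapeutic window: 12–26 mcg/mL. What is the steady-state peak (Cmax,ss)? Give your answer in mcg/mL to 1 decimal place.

14.9 mcg/mL

k = ln2/t½ = ln2/18 ≈ 0.038508 h⁻¹; fraction remaining f = e^(−kτ) = e^(−0.038508×15) ≈ 0.5612.
Accumulation ratio R = 1/(1 − f) ≈ 1/0.4388 ≈ 2.2789.
Each bolus raises the concentration by D/Vd = 954/146 ≈ 6.534 mcg/mL.
Steady-state peak Cmax,ss = C₀·R ≈ 6.534 × 2.2789 ≈ 14.890 mcg/mL.
Peak 14.9 mcg/mL vs MTC 26 mcg/mL: below toxic threshold.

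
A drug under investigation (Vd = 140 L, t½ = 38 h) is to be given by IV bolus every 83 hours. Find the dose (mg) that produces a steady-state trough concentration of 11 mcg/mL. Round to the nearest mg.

τ/t½ = 83/38 ≈ 2.1842, so f = (1/2)^(83/38) ≈ 0.220033.
Cmin,ss = (D/Vd)·f/(1−f), so D = Cmin,ss·Vd·(1−f)/f.
D = 11 × 140 × (1−f)/f ≈ 11 × 140 × 3.54477 ≈ 5458.95 mg.

5459 mg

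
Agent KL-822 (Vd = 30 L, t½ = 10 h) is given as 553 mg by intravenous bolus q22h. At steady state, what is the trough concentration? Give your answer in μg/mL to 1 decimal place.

Over one 22-h interval, 22/10 ≈ 2.2 half-lives elapse, leaving f ≈ 0.2176 of each dose.
At steady state, accumulation factor R = 1/(1 − e^(−kτ)) ≈ 1.2781.
Single-dose peak C₀ = D/Vd = 553/30 ≈ 18.433 μg/mL.
Steady-state peak Cmax,ss = C₀·R ≈ 18.433 × 1.2781 ≈ 23.559 μg/mL.
One interval later, Cmin,ss = Cmax,ss·e^(−kτ) ≈ 23.559 × 0.2176 ≈ 5.126 μg/mL.

5.1 μg/mL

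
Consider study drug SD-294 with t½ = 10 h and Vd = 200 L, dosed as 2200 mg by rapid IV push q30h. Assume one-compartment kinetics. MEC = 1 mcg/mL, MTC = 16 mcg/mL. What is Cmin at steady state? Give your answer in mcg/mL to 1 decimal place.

1.6 mcg/mL

The dosing interval is 3 half-lives, so f = 2^(−3) = 0.125.
At steady state, R = 1/(1 − 0.125) = 8/7.
Single-dose peak C₀ = D/Vd = 2200/200 = 11 mcg/mL.
Steady-state peak Cmax,ss = C₀·R = 11 × 8/7 ≈ 12.571 mcg/mL.
Steady-state trough Cmin,ss = Cmax,ss·f ≈ 12.571 × 0.125 ≈ 1.571 mcg/mL.
Trough 1.6 mcg/mL vs MEC 1 mcg/mL: adequate.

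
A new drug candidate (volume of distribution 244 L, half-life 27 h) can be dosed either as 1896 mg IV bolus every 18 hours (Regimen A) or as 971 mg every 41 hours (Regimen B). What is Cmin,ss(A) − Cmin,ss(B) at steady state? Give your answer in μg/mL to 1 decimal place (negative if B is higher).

11.1 μg/mL

Regimen A: f = (1/2)^(18/27) ≈ 0.6300; Cmin,ss = (1896/244)·f/(1−f) ≈ 13.231 μg/mL.
Regimen B: f = (1/2)^(41/27) ≈ 0.3490; Cmin,ss = (971/244)·f/(1−f) ≈ 2.133 μg/mL.
Difference ≈ 13.231 − 2.133 ≈ 11.098 μg/mL.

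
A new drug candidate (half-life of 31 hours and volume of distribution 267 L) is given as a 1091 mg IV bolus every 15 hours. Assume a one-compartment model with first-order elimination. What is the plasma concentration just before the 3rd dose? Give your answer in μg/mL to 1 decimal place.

f = (1/2)^(τ/t½) = (1/2)^(15/31) ≈ 0.7151.
C₀ = D/Vd = 1091/267 ≈ 4.086 μg/mL.
Before the 3rd dose, 2 doses have been given. Superposition: Cmin = C₀·(f + f²).
≈ 4.086 × (0.7151 + 0.5114) ≈ 4.086 × 1.2265 ≈ 5.011 μg/mL.

5.0 μg/mL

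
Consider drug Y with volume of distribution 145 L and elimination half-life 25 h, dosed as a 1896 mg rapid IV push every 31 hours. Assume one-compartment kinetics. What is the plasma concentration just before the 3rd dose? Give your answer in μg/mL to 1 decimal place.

7.9 μg/mL

f = (1/2)^(τ/t½) = (1/2)^(31/25) ≈ 0.4234.
C₀ = D/Vd = 1896/145 ≈ 13.076 μg/mL.
Before the 3rd dose, 2 doses have been given. Superposition: Cmin = C₀·(f + f²).
≈ 13.076 × (0.4234 + 0.1793) ≈ 13.076 × 0.6027 ≈ 7.881 μg/mL.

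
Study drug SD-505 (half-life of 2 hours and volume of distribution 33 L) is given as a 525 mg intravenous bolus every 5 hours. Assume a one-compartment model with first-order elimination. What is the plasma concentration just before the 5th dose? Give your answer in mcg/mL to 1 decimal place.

3.4 mcg/mL

f = (1/2)^(τ/t½) = (1/2)^(5/2) ≈ 0.1768.
C₀ = D/Vd = 525/33 ≈ 15.909 mcg/mL.
Before the 5th dose, 4 doses have been given. Superposition: Cmin = C₀·(f + f² + … + f^4).
≈ 15.909 × (0.1768 + 0.0313 + 0.0055 + 0.0010) ≈ 15.909 × 0.2146 ≈ 3.414 mcg/mL.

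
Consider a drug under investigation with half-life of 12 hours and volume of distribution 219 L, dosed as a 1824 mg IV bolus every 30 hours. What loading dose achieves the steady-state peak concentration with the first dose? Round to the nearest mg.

2216 mg

f = (1/2)^(30/12) ≈ 0.176777; accumulation ratio R = 1/(1−f) ≈ 1.21474.
Loading dose to hit Cmax,ss on first dose: D_load = D_maint·R ≈ 1824 × 1.21474 ≈ 2215.69 mg.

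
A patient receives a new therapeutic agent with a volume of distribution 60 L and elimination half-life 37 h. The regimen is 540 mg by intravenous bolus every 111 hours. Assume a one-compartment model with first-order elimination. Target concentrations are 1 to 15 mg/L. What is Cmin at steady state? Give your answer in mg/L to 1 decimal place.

The dosing interval is 3 half-lives, so f = 2^(−3) = 0.125.
At steady state, R = 1/(1 − 0.125) = 8/7.
Single-dose peak C₀ = D/Vd = 540/60 = 9 mg/L.
Steady-state peak Cmax,ss = C₀·R = 9 × 8/7 ≈ 10.286 mg/L.
Steady-state trough Cmin,ss = Cmax,ss·f ≈ 10.286 × 0.125 ≈ 1.286 mg/L.
Trough 1.3 mg/L vs MEC 1 mg/L: adequate.

1.3 mg/L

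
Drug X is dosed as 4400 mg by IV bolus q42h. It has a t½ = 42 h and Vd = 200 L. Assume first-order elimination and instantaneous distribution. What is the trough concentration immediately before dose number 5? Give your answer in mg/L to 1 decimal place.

20.6 mg/L

f = (1/2)^(τ/t½) = (1/2)^(42/42) ≈ 0.5000.
C₀ = D/Vd = 4400/200 ≈ 22.000 mg/L.
Before the 5th dose, 4 doses have been given. Superposition: Cmin = C₀·(f + f² + … + f^4).
≈ 22.000 × (0.5000 + 0.2500 + 0.1250 + 0.0625) ≈ 22.000 × 0.9375 ≈ 20.625 mg/L.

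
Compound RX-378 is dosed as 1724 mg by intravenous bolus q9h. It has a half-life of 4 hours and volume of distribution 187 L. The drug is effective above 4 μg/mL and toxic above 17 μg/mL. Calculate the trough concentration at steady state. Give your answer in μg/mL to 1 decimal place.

2.5 μg/mL

Over one 9-h interval, 9/4 ≈ 2.25 half-lives elapse, leaving f ≈ 0.2102 of each dose.
Accumulation ratio R = 1/(1 − f) ≈ 1/0.7898 ≈ 1.2661.
Each bolus raises the concentration by D/Vd = 1724/187 ≈ 9.219 μg/mL.
Cmax,ss = C₀/(1 − f) ≈ 9.219/0.7898 ≈ 11.673 μg/mL.
Steady-state trough Cmin,ss = Cmax,ss·f ≈ 11.673 × 0.2102 ≈ 2.454 μg/mL.
Trough 2.5 μg/mL vs MEC 4 μg/mL: subtherapeutic.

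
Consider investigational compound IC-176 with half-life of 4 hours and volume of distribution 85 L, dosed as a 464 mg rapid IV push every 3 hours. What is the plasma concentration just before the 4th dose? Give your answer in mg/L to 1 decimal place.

f = (1/2)^(τ/t½) = (1/2)^(3/4) ≈ 0.5946.
C₀ = D/Vd = 464/85 ≈ 5.459 mg/L.
Before the 4th dose, 3 doses have been given. Superposition: Cmin = C₀·(f + f² + … + f^3).
≈ 5.459 × (0.5946 + 0.3535 + 0.2102) ≈ 5.459 × 1.1583 ≈ 6.323 mg/L.

6.3 mg/L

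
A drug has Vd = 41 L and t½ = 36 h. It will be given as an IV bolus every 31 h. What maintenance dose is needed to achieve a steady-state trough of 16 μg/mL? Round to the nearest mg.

536 mg

τ/t½ = 31/36 ≈ 0.86111, so f = (1/2)^(31/36) ≈ 0.550528.
Cmin,ss = (D/Vd)·f/(1−f), so D = Cmin,ss·Vd·(1−f)/f.
D = 16 × 41 × (1−f)/f ≈ 16 × 41 × 0.81644 ≈ 535.58 mg.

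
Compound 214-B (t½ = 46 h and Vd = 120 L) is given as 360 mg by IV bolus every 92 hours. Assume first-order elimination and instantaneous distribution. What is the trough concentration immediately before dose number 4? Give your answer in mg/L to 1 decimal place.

f = (1/2)^(τ/t½) = (1/2)^(92/46) ≈ 0.2500.
C₀ = D/Vd = 360/120 ≈ 3.000 mg/L.
Before the 4th dose, 3 doses have been given. Superposition: Cmin = C₀·(f + f² + … + f^3).
≈ 3.000 × (0.2500 + 0.0625 + 0.0156) ≈ 3.000 × 0.3281 ≈ 0.984 mg/L.

1.0 mg/L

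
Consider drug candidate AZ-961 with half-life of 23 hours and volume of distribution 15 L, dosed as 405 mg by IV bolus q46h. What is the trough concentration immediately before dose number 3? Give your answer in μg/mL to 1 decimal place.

f = (1/2)^(τ/t½) = (1/2)^(46/23) ≈ 0.2500.
C₀ = D/Vd = 405/15 ≈ 27.000 μg/mL.
Before the 3rd dose, 2 doses have been given. Superposition: Cmin = C₀·(f + f²).
≈ 27.000 × (0.2500 + 0.0625) ≈ 27.000 × 0.3125 ≈ 8.438 μg/mL.

8.4 μg/mL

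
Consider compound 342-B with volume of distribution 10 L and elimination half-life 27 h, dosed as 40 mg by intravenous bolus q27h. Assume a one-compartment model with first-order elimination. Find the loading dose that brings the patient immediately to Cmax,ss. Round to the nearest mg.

80 mg

f = (1/2)^(27/27) ≈ 0.500000; accumulation ratio R = 1/(1−f) ≈ 2.00000.
Loading dose to hit Cmax,ss on first dose: D_load = D_maint·R ≈ 40 × 2.00000 ≈ 80.00 mg.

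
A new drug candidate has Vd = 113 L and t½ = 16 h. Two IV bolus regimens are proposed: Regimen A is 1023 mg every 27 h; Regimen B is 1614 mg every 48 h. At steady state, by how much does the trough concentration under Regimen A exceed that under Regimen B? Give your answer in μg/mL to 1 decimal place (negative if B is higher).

2.0 μg/mL

Regimen A: f = (1/2)^(27/16) ≈ 0.3105; Cmin,ss = (1023/113)·f/(1−f) ≈ 4.077 μg/mL.
Regimen B: f = (1/2)^(48/16) ≈ 0.1250; Cmin,ss = (1614/113)·f/(1−f) ≈ 2.040 μg/mL.
Difference ≈ 4.077 − 2.040 ≈ 2.037 μg/mL.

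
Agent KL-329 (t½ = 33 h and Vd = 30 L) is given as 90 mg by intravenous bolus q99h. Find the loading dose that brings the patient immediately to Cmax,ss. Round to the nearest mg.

103 mg

f = (1/2)^(99/33) ≈ 0.125000; accumulation ratio R = 1/(1−f) ≈ 1.14286.
Loading dose to hit Cmax,ss on first dose: D_load = D_maint·R ≈ 90 × 1.14286 ≈ 102.86 mg.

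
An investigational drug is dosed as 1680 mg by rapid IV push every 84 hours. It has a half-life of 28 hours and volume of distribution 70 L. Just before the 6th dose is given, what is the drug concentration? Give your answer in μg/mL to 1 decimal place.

3.4 μg/mL

f = (1/2)^(τ/t½) = (1/2)^(84/28) ≈ 0.1250.
C₀ = D/Vd = 1680/70 ≈ 24.000 μg/mL.
Before the 6th dose, 5 doses have been given. Superposition: Cmin = C₀·(f + f² + … + f^5).
≈ 24.000 × (0.1250 + 0.0156 + 0.0020 + 0.0002 + 0.0000) ≈ 24.000 × 0.1428 ≈ 3.427 μg/mL.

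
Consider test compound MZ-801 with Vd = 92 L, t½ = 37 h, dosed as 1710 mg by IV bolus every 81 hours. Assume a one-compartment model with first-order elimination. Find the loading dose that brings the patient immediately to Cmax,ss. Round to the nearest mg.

2190 mg

f = (1/2)^(81/37) ≈ 0.219275; accumulation ratio R = 1/(1−f) ≈ 1.28086.
Loading dose to hit Cmax,ss on first dose: D_load = D_maint·R ≈ 1710 × 1.28086 ≈ 2190.27 mg.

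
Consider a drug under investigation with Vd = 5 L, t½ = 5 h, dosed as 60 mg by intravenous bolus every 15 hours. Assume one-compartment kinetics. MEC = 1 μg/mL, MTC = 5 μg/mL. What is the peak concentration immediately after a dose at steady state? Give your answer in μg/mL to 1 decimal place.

τ = 15 h = 3 half-lives, so f = (1/2)^3 = 0.125.
At steady state, R = 1/(1 − 0.125) = 8/7.
Single-dose peak C₀ = D/Vd = 60/5 = 12 μg/mL.
Steady-state peak Cmax,ss = C₀·R = 12 × 8/7 ≈ 13.714 μg/mL.
Peak 13.7 μg/mL vs MTC 5 μg/mL: exceeds toxic threshold.

13.7 μg/mL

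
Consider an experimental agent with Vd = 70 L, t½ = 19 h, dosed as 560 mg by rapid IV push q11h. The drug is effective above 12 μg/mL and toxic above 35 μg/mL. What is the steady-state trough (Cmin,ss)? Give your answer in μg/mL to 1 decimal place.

16.2 μg/mL

Over one 11-h interval, 11/19 ≈ 0.57895 half-lives elapse, leaving f ≈ 0.6695 of each dose.
Each bolus raises the concentration by D/Vd = 560/70 ≈ 8.000 μg/mL.
Steady-state trough Cmin,ss = C₀·f/(1−f) ≈ 8.000 × 0.6695/0.3305 ≈ 16.206 μg/mL.
Trough 16.2 μg/mL vs MEC 12 μg/mL: adequate.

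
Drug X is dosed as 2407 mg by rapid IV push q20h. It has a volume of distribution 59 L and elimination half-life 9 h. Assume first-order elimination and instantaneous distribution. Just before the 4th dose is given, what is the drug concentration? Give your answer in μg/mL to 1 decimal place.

f = (1/2)^(τ/t½) = (1/2)^(20/9) ≈ 0.2143.
C₀ = D/Vd = 2407/59 ≈ 40.797 μg/mL.
Before the 4th dose, 3 doses have been given. Superposition: Cmin = C₀·(f + f² + … + f^3).
≈ 40.797 × (0.2143 + 0.0459 + 0.0098) ≈ 40.797 × 0.2700 ≈ 11.015 μg/mL.

11.0 μg/mL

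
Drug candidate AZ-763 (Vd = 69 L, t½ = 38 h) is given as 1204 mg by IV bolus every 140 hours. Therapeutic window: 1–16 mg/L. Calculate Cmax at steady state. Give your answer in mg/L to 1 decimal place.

τ/t½ = 140/38 ≈ 3.6842, so fraction remaining f = (1/2)^(140/38) ≈ 0.0778.
Accumulation ratio R = 1/(1 − f) ≈ 1/0.9222 ≈ 1.0844.
Single-dose peak C₀ = D/Vd = 1204/69 ≈ 17.449 mg/L.
Cmax,ss = C₀/(1 − f) ≈ 17.449/0.9222 ≈ 18.921 mg/L.
Peak 18.9 mg/L vs MTC 16 mg/L: exceeds toxic threshold.

18.9 mg/L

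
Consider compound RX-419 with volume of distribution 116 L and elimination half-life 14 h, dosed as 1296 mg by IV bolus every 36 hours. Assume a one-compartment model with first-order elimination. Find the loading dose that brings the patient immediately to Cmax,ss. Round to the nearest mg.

f = (1/2)^(36/14) ≈ 0.168238; accumulation ratio R = 1/(1−f) ≈ 1.20227.
Loading dose to hit Cmax,ss on first dose: D_load = D_maint·R ≈ 1296 × 1.20227 ≈ 1558.14 mg.

1558 mg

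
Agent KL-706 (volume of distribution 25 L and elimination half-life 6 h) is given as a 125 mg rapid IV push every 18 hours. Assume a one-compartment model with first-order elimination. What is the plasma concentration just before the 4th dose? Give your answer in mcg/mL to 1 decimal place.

0.7 mcg/mL

f = (1/2)^(τ/t½) = (1/2)^(18/6) ≈ 0.1250.
C₀ = D/Vd = 125/25 ≈ 5.000 mcg/mL.
Before the 4th dose, 3 doses have been given. Superposition: Cmin = C₀·(f + f² + … + f^3).
≈ 5.000 × (0.1250 + 0.0156 + 0.0020) ≈ 5.000 × 0.1426 ≈ 0.713 mcg/mL.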